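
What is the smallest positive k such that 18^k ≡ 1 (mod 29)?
28

29 is prime, so ord(18) divides φ(29) = 28.
Divisors of 28: 1, 2, 4, 7, 14, 28.
Repeated squaring: 18^1 ≡ 18, 18^2 ≡ 5, 18^4 ≡ 25, 18^8 ≡ 16, 18^16 ≡ 24 (mod 29).
Test 18^d mod 29 for each divisor d in increasing order:
18^1 ≡ 18
18^2 ≡ 5
18^4 ≡ 25
18^7 = 18^4·18^2·18^1 ≡ 17
18^14 = 18^8·18^4·18^2 ≡ 28
18^28 = 18^16·18^8·18^4 ≡ 1  ← first divisor giving 1
The order is 28.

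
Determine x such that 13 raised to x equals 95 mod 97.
34

Baby-step giant-step with step n = ⌈√97⌉ = 10.
Baby steps 13^j mod 97 (j:value) for j=0..9: 0:1, 1:13, 2:72, 3:63, 4:43, 5:74, 6:89, 7:90, 8:6, 9:78.
Giant-step multiplier: 13^(-10) ≡ 13^(96-10) = 13^86 ≡ 86 (mod 97).
Giant steps γ_i = 95·86^i mod 97: γ_0=95, γ_1=22, γ_2=49, γ_3=43 (in table at j=4).
x = i·n + j = 3·10 + 4 = 34.
Check: 13^34 ≡ 95 (mod 97).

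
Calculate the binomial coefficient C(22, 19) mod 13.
6

Using Lucas' theorem:
Write n=22 and k=19 in base 13:
n in base 13: [1, 9]
k in base 13: [1, 6]
C(22,19) mod 13 = ∏ C(n_i, k_i) mod 13
Digit binomials (mod 13): C(1,1) = 1; C(9,6) = 84 ≡ 6
Product: 1 × 6 = 6 ≡ 6 (mod 13)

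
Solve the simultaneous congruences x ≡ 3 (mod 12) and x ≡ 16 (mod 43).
231

Using Chinese Remainder Theorem:
M = 12 × 43 = 516
M1 = 43, M2 = 12
y1 = 43^(-1) mod 12 = 7
y2 = 12^(-1) mod 43 = 18
x = (3×43×7 + 16×12×18) mod 516 = 231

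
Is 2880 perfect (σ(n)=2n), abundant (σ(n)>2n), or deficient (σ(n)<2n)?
abundant

Proper divisors of 2880: sum = 1 + 2 + 3 + 4 + 5 + 6 + 8 + 9 + ... + 576 + 720 + 960 + 1440 (41 divisors) = 7026
Since 7026 > 2880, 2880 is abundant.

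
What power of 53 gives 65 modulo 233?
217

Baby-step giant-step with step n = ⌈√233⌉ = 16.
Baby steps 53^j mod 233 (j:value) for j=0..15: 0:1, 1:53, 2:13, 3:223, 4:169, 5:103, 6:100, 7:174, 8:135, 9:165, 10:124, 11:48, 12:214, 13:158, 14:219, 15:190.
Giant-step multiplier: 53^(-16) ≡ 53^(232-16) = 53^216 ≡ 32 (mod 233).
Giant steps γ_i = 65·32^i mod 233: γ_0=65, γ_1=216, γ_2=155, γ_3=67, γ_4=47, γ_5=106, γ_6=130, γ_7=199, γ_8=77, γ_9=134, γ_10=94, γ_11=212, γ_12=27, γ_13=165 (in table at j=9).
x = i·n + j = 13·16 + 9 = 217.
Check: 53^217 ≡ 65 (mod 233).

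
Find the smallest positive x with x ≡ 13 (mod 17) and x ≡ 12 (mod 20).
132

Using Chinese Remainder Theorem:
M = 17 × 20 = 340
M1 = 20, M2 = 17
y1 = 20^(-1) mod 17 = 6
y2 = 17^(-1) mod 20 = 13
x = (13×20×6 + 12×17×13) mod 340 = 132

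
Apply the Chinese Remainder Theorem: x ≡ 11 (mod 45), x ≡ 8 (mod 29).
1226

Using Chinese Remainder Theorem:
M = 45 × 29 = 1305
M1 = 29, M2 = 45
y1 = 29^(-1) mod 45 = 14
y2 = 45^(-1) mod 29 = 20
x = (11×29×14 + 8×45×20) mod 1305 = 1226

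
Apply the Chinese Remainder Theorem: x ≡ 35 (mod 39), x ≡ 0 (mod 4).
152

Using Chinese Remainder Theorem:
M = 39 × 4 = 156
M1 = 4, M2 = 39
y1 = 4^(-1) mod 39 = 10
y2 = 39^(-1) mod 4 = 3
x = (35×4×10 + 0×39×3) mod 156 = 152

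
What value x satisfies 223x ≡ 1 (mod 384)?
31

gcd(223, 384) = 1, so the inverse exists.
Extended Euclidean algorithm on (384, 223):
384 = 1 × 223 + 161  ⟹  161 = (1)·384 + (-1)·223
223 = 1 × 161 + 62  ⟹  62 = (-1)·384 + (2)·223
161 = 2 × 62 + 37  ⟹  37 = (3)·384 + (-5)·223
62 = 1 × 37 + 25  ⟹  25 = (-4)·384 + (7)·223
37 = 1 × 25 + 12  ⟹  12 = (7)·384 + (-12)·223
25 = 2 × 12 + 1  ⟹  1 = (-18)·384 + (31)·223
So (31)·223 ≡ 1 (mod 384), i.e. 223^(-1) ≡ 31 (mod 384).
Check: 223 × 31 = 6913 ≡ 1 (mod 384)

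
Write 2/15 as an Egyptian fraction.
1/8 + 1/120

Greedy algorithm:
2/15: ceiling(15/2) = 8, use 1/8
1/120: ceiling(120/1) = 120, use 1/120
Result: 2/15 = 1/8 + 1/120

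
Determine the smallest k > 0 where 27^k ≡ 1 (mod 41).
8

41 is prime, so ord(27) divides φ(41) = 40.
Divisors of 40: 1, 2, 4, 5, 8, 10, 20, 40.
Repeated squaring: 27^1 ≡ 27, 27^2 ≡ 32, 27^4 ≡ 40, 27^8 ≡ 1, 27^16 ≡ 1, 27^32 ≡ 1 (mod 41).
Test 27^d mod 41 for each divisor d in increasing order:
27^1 ≡ 27
27^2 ≡ 32
27^4 ≡ 40
27^5 = 27^4·27^1 ≡ 14
27^8 ≡ 1  ← first divisor giving 1
The order is 8.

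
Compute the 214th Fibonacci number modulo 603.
548

Matrix identity: Q^n = [[F_(n+1), F_n], [F_n, F_(n-1)]] with Q = [[1,1],[1,0]].
n = 214 = 11010110₂. Square-and-multiply, entries mod 603:
Q^1 = [[1,1],[1,0]]
Q^3 = (Q^1)²·Q = [[3,2],[2,1]]
Q^6 = (Q^3)² = [[13,8],[8,5]]
Q^13 = (Q^6)²·Q = [[377,233],[233,144]]
Q^26 = (Q^13)² = [[443,190],[190,253]]
Q^53 = (Q^26)²·Q = [[377,194],[194,183]]
Q^107 = (Q^53)²·Q = [[171,71],[71,100]]
Q^214 = (Q^107)² = [[514,548],[548,569]]
F_214 mod 603 = Q^214[0][1] = 548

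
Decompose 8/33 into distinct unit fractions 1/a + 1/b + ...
1/5 + 1/24 + 1/1320

Greedy algorithm:
8/33: ceiling(33/8) = 5, use 1/5
7/165: ceiling(165/7) = 24, use 1/24
1/1320: ceiling(1320/1) = 1320, use 1/1320
Result: 8/33 = 1/5 + 1/24 + 1/1320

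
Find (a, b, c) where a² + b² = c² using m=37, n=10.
(1269, 740, 1469)

Euclid's formula: a = m² - n², b = 2mn, c = m² + n²
m = 37, n = 10
a = 37² - 10² = 1369 - 100 = 1269
b = 2 × 37 × 10 = 740
c = 37² + 10² = 1369 + 100 = 1469
Verification: 1269² + 740² = 1610361 + 547600 = 2157961 = 1469² ✓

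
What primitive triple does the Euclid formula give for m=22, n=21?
(43, 924, 925)

Euclid's formula: a = m² - n², b = 2mn, c = m² + n²
m = 22, n = 21
a = 22² - 21² = 484 - 441 = 43
b = 2 × 22 × 21 = 924
c = 22² + 21² = 484 + 441 = 925
Verification: 43² + 924² = 1849 + 853776 = 855625 = 925² ✓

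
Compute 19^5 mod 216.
91

Repeated squaring. Binary of 5 = 101.
19^1 ≡ 19 (mod 216); 19^2 ≡ 145 (mod 216); 19^4 ≡ 73 (mod 216)
19^5 = 19^1 × 19^4 ≡ 91 (mod 216)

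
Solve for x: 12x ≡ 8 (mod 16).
x ≡ 2 (mod 4)

gcd(12, 16) = 4, which divides 8, so solutions exist.
Divide through by 4: 3x ≡ 2 (mod 4).
Find 3^(-1) mod 4 by the extended Euclidean algorithm:
4 = 1 × 3 + 1  ⟹  1 = (1)·4 + (-1)·3
So (-1)·3 ≡ 1 (mod 4), i.e. 3^(-1) ≡ -1 ≡ 3 (mod 4).
x ≡ 3 × 2 = 6 ≡ 2 (mod 4).
Check: 12 × 2 = 24 ≡ 8 (mod 16).
x ≡ 2 (mod 4), giving 4 solutions mod 16.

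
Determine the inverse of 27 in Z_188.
7

gcd(27, 188) = 1, so the inverse exists.
Extended Euclidean algorithm on (188, 27):
188 = 6 × 27 + 26  ⟹  26 = (1)·188 + (-6)·27
27 = 1 × 26 + 1  ⟹  1 = (-1)·188 + (7)·27
So (7)·27 ≡ 1 (mod 188), i.e. 27^(-1) ≡ 7 (mod 188).
Check: 27 × 7 = 189 ≡ 1 (mod 188)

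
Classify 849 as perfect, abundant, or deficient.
deficient

Proper divisors of 849: sum = 1 + 3 + 283 = 287
Since 287 < 849, 849 is deficient.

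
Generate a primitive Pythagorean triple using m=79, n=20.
(5841, 3160, 6641)

Euclid's formula: a = m² - n², b = 2mn, c = m² + n²
m = 79, n = 20
a = 79² - 20² = 6241 - 400 = 5841
b = 2 × 79 × 20 = 3160
c = 79² + 20² = 6241 + 400 = 6641
Verification: 5841² + 3160² = 34117281 + 9985600 = 44102881 = 6641² ✓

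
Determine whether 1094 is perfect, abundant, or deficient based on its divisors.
deficient

Proper divisors of 1094: sum = 1 + 2 + 547 = 550
Since 550 < 1094, 1094 is deficient.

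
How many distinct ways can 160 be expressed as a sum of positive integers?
107438159466

p(n) counts ways to write n as a sum of positive integers (order ignored).
Euler's pentagonal recurrence: p(k) = p(k-1) + p(k-2) - p(k-5) - p(k-7) + p(k-12) + p(k-15) - ... (offsets j(3j∓1)/2, signs ++--, p(0)=1, p(<0)=0).
DP table for k = 0..159: p(0)=1, p(1)=1, p(2)=2, p(3)=3, p(4)=5, p(5)=7, p(6)=11, p(7)=15, p(8)=22, p(9)=30, p(10)=42, p(11)=56, p(12)=77, p(13)=101, p(14)=135, p(15)=176, p(16)=231, p(17)=297, p(18)=385, p(19)=490, p(20)=627, p(21)=792, p(22)=1002, p(23)=1255, p(24)=1575, p(25)=1958, p(26)=2436, p(27)=3010, p(28)=3718, p(29)=4565, p(30)=5604, p(31)=6842, p(32)=8349, p(33)=10143, p(34)=12310, p(35)=14883, p(36)=17977, p(37)=21637, p(38)=26015, p(39)=31185, p(40)=37338, p(41)=44583, p(42)=53174, p(43)=63261, p(44)=75175, p(45)=89134, p(46)=105558, p(47)=124754, p(48)=147273, p(49)=173525, p(50)=204226, p(51)=239943, p(52)=281589, p(53)=329931, p(54)=386155, p(55)=451276, p(56)=526823, p(57)=614154, p(58)=715220, p(59)=831820, p(60)=966467, p(61)=1121505, p(62)=1300156, p(63)=1505499, p(64)=1741630, p(65)=2012558, p(66)=2323520, p(67)=2679689, p(68)=3087735, p(69)=3554345, p(70)=4087968, p(71)=4697205, p(72)=5392783, p(73)=6185689, p(74)=7089500, p(75)=8118264, p(76)=9289091, p(77)=10619863, p(78)=12132164, p(79)=13848650, p(80)=15796476, p(81)=18004327, p(82)=20506255, p(83)=23338469, p(84)=26543660, p(85)=30167357, p(86)=34262962, p(87)=38887673, p(88)=44108109, p(89)=49995925, p(90)=56634173, p(91)=64112359, p(92)=72533807, p(93)=82010177, p(94)=92669720, p(95)=104651419, p(96)=118114304, p(97)=133230930, p(98)=150198136, p(99)=169229875, p(100)=190569292, p(101)=214481126, p(102)=241265379, p(103)=271248950, p(104)=304801365, p(105)=342325709, p(106)=384276336, p(107)=431149389, p(108)=483502844, p(109)=541946240, p(110)=607163746, p(111)=679903203, p(112)=761002156, p(113)=851376628, p(114)=952050665, p(115)=1064144451, p(116)=1188908248, p(117)=1327710076, p(118)=1482074143, p(119)=1653668665, p(120)=1844349560, p(121)=2056148051, p(122)=2291320912, p(123)=2552338241, p(124)=2841940500, p(125)=3163127352, p(126)=3519222692, p(127)=3913864295, p(128)=4351078600, p(129)=4835271870, p(130)=5371315400, p(131)=5964539504, p(132)=6620830889, p(133)=7346629512, p(134)=8149040695, p(135)=9035836076, p(136)=10015581680, p(137)=11097645016, p(138)=12292341831, p(139)=13610949895, p(140)=15065878135, p(141)=16670689208, p(142)=18440293320, p(143)=20390982757, p(144)=22540654445, p(145)=24908858009, p(146)=27517052599, p(147)=30388671978, p(148)=33549419497, p(149)=37027355200, p(150)=40853235313, p(151)=45060624582, p(152)=49686288421, p(153)=54770336324, p(154)=60356673280, p(155)=66493182097, p(156)=73232243759, p(157)=80630964769, p(158)=88751778802, p(159)=97662728555.
Final step: p(160) = p(159) + p(158) - p(155) - p(153) + p(148) + p(145) - p(138) - p(134) + p(125) + p(120) - p(109) - p(103) + p(90) + p(83) - p(68) - p(60) + p(43) + p(34) - p(15) - p(5)
= 97662728555 + 88751778802 - 66493182097 - 54770336324 + 33549419497 + 24908858009 - 12292341831 - 8149040695 + 3163127352 + 1844349560 - 541946240 - 271248950 + 56634173 + 23338469 - 3087735 - 966467 + 63261 + 12310 - 176 - 7
= 107438159466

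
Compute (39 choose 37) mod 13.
0

Using Lucas' theorem:
Write n=39 and k=37 in base 13:
n in base 13: [3, 0]
k in base 13: [2, 11]
C(39,37) mod 13 = ∏ C(n_i, k_i) mod 13
Digit binomials (mod 13): C(3,2) = 3; C(0,11) = 0 (k_i > n_i)
Product: 3 × 0 = 0 ≡ 0 (mod 13)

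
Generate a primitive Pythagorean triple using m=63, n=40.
(2369, 5040, 5569)

Euclid's formula: a = m² - n², b = 2mn, c = m² + n²
m = 63, n = 40
a = 63² - 40² = 3969 - 1600 = 2369
b = 2 × 63 × 40 = 5040
c = 63² + 40² = 3969 + 1600 = 5569
Verification: 2369² + 5040² = 5612161 + 25401600 = 31013761 = 5569² ✓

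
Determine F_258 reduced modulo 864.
856

Matrix identity: Q^n = [[F_(n+1), F_n], [F_n, F_(n-1)]] with Q = [[1,1],[1,0]].
n = 258 = 100000010₂. Square-and-multiply, entries mod 864:
Q^1 = [[1,1],[1,0]]
Q^2 = (Q^1)² = [[2,1],[1,1]]
Q^4 = (Q^2)² = [[5,3],[3,2]]
Q^8 = (Q^4)² = [[34,21],[21,13]]
Q^16 = (Q^8)² = [[733,123],[123,610]]
Q^32 = (Q^16)² = [[322,165],[165,157]]
Q^64 = (Q^32)² = [[445,411],[411,34]]
Q^129 = (Q^64)²·Q = [[487,610],[610,741]]
Q^258 = (Q^129)² = [[149,856],[856,157]]
F_258 mod 864 = Q^258[0][1] = 856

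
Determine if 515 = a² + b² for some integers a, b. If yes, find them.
Not possible

Factorization: 515 = 5 × 103
By Fermat: n is sum of two squares iff every prime p ≡ 3 (mod 4) appears to even power.
Prime(s) ≡ 3 (mod 4) with odd exponent: [(103, 1)]
Therefore 515 cannot be expressed as a² + b².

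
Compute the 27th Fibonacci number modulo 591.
206

Matrix identity: Q^n = [[F_(n+1), F_n], [F_n, F_(n-1)]] with Q = [[1,1],[1,0]].
n = 27 = 11011₂. Square-and-multiply, entries mod 591:
Q^1 = [[1,1],[1,0]]
Q^3 = (Q^1)²·Q = [[3,2],[2,1]]
Q^6 = (Q^3)² = [[13,8],[8,5]]
Q^13 = (Q^6)²·Q = [[377,233],[233,144]]
Q^27 = (Q^13)²·Q = [[444,206],[206,238]]
F_27 mod 591 = Q^27[0][1] = 206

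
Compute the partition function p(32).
8349

p(n) counts ways to write n as a sum of positive integers (order ignored).
Euler's pentagonal recurrence: p(k) = p(k-1) + p(k-2) - p(k-5) - p(k-7) + p(k-12) + p(k-15) - ... (offsets j(3j∓1)/2, signs ++--, p(0)=1, p(<0)=0).
DP table for k = 0..31: p(0)=1, p(1)=1, p(2)=2, p(3)=3, p(4)=5, p(5)=7, p(6)=11, p(7)=15, p(8)=22, p(9)=30, p(10)=42, p(11)=56, p(12)=77, p(13)=101, p(14)=135, p(15)=176, p(16)=231, p(17)=297, p(18)=385, p(19)=490, p(20)=627, p(21)=792, p(22)=1002, p(23)=1255, p(24)=1575, p(25)=1958, p(26)=2436, p(27)=3010, p(28)=3718, p(29)=4565, p(30)=5604, p(31)=6842.
Final step: p(32) = p(31) + p(30) - p(27) - p(25) + p(20) + p(17) - p(10) - p(6)
= 6842 + 5604 - 3010 - 1958 + 627 + 297 - 42 - 11
= 8349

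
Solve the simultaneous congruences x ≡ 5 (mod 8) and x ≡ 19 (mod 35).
229

Using Chinese Remainder Theorem:
M = 8 × 35 = 280
M1 = 35, M2 = 8
y1 = 35^(-1) mod 8 = 3
y2 = 8^(-1) mod 35 = 22
x = (5×35×3 + 19×8×22) mod 280 = 229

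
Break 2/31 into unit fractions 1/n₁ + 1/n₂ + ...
1/16 + 1/496

Greedy algorithm:
2/31: ceiling(31/2) = 16, use 1/16
1/496: ceiling(496/1) = 496, use 1/496
Result: 2/31 = 1/16 + 1/496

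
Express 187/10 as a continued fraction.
[18; 1, 2, 3]

Euclidean algorithm steps:
187 = 18 × 10 + 7
10 = 1 × 7 + 3
7 = 2 × 3 + 1
3 = 3 × 1 + 0
Continued fraction: [18; 1, 2, 3]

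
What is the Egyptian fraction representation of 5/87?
1/18 + 1/522

Greedy algorithm:
5/87: ceiling(87/5) = 18, use 1/18
1/522: ceiling(522/1) = 522, use 1/522
Result: 5/87 = 1/18 + 1/522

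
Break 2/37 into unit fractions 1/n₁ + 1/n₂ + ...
1/19 + 1/703

Greedy algorithm:
2/37: ceiling(37/2) = 19, use 1/19
1/703: ceiling(703/1) = 703, use 1/703
Result: 2/37 = 1/19 + 1/703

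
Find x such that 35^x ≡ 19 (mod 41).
29

Baby-step giant-step with step n = ⌈√41⌉ = 7.
Baby steps 35^j mod 41 (j:value) for j=0..6: 0:1, 1:35, 2:36, 3:30, 4:25, 5:14, 6:39.
Giant-step multiplier: 35^(-7) ≡ 35^(40-7) = 35^33 ≡ 24 (mod 41).
Giant steps γ_i = 19·24^i mod 41: γ_0=19, γ_1=5, γ_2=38, γ_3=10, γ_4=35 (in table at j=1).
x = i·n + j = 4·7 + 1 = 29.
Check: 35^29 ≡ 19 (mod 41).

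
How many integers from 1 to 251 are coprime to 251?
250

251 = 251
φ(n) = n × ∏(1 - 1/p) for each prime p dividing n
φ(251) = 251 × (1 - 1/251) = 250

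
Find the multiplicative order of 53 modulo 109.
108

109 is prime, so ord(53) divides φ(109) = 108.
Divisors of 108: 1, 2, 3, 4, 6, 9, 12, 18, 27, 36, 54, 108.
Repeated squaring: 53^1 ≡ 53, 53^2 ≡ 84, 53^4 ≡ 80, 53^8 ≡ 78, 53^16 ≡ 89, 53^32 ≡ 73, 53^64 ≡ 97 (mod 109).
Test 53^d mod 109 for each divisor d in increasing order:
53^1 ≡ 53
53^2 ≡ 84
53^3 = 53^2·53^1 ≡ 92
53^4 ≡ 80
53^6 = 53^4·53^2 ≡ 71
53^9 = 53^8·53^1 ≡ 101
53^12 = 53^8·53^4 ≡ 27
53^18 = 53^16·53^2 ≡ 64
53^27 = 53^16·53^8·53^2·53^1 ≡ 33
53^36 = 53^32·53^4 ≡ 63
53^54 = 53^32·53^16·53^4·53^2 ≡ 108
53^108 = 53^64·53^32·53^8·53^4 ≡ 1  ← first divisor giving 1
The order is 108.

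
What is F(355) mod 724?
5

Matrix identity: Q^n = [[F_(n+1), F_n], [F_n, F_(n-1)]] with Q = [[1,1],[1,0]].
n = 355 = 101100011₂. Square-and-multiply, entries mod 724:
Q^1 = [[1,1],[1,0]]
Q^2 = (Q^1)² = [[2,1],[1,1]]
Q^5 = (Q^2)²·Q = [[8,5],[5,3]]
Q^11 = (Q^5)²·Q = [[144,89],[89,55]]
Q^22 = (Q^11)² = [[421,335],[335,86]]
Q^44 = (Q^22)² = [[590,429],[429,161]]
Q^88 = (Q^44)² = [[1,723],[723,2]]
Q^177 = (Q^88)²·Q = [[723,2],[2,721]]
Q^355 = (Q^177)²·Q = [[721,5],[5,716]]
F_355 mod 724 = Q^355[0][1] = 5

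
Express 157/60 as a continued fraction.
[2; 1, 1, 1, 1, 1, 1, 4]

Euclidean algorithm steps:
157 = 2 × 60 + 37
60 = 1 × 37 + 23
37 = 1 × 23 + 14
23 = 1 × 14 + 9
14 = 1 × 9 + 5
9 = 1 × 5 + 4
5 = 1 × 4 + 1
4 = 4 × 1 + 0
Continued fraction: [2; 1, 1, 1, 1, 1, 1, 4]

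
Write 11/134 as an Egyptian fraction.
1/13 + 1/194 + 1/84487

Greedy algorithm:
11/134: ceiling(134/11) = 13, use 1/13
9/1742: ceiling(1742/9) = 194, use 1/194
1/84487: ceiling(84487/1) = 84487, use 1/84487
Result: 11/134 = 1/13 + 1/194 + 1/84487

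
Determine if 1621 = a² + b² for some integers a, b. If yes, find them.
10² + 39² (a=10, b=39)

Factorization: 1621 = 1621
By Fermat: n is sum of two squares iff every prime p ≡ 3 (mod 4) appears to even power.
All primes ≡ 3 (mod 4) appear to even power.
Search a = 0, 1, 2, … for 1621 - a² a perfect square: first hit at a = 10: 1621 - 100 = 1521 = 39².
1621 = 10² + 39² = 100 + 1521 ✓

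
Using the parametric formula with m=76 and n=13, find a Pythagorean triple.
(5607, 1976, 5945)

Euclid's formula: a = m² - n², b = 2mn, c = m² + n²
m = 76, n = 13
a = 76² - 13² = 5776 - 169 = 5607
b = 2 × 76 × 13 = 1976
c = 76² + 13² = 5776 + 169 = 5945
Verification: 5607² + 1976² = 31438449 + 3904576 = 35343025 = 5945² ✓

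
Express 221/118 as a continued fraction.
[1; 1, 6, 1, 6, 2]

Euclidean algorithm steps:
221 = 1 × 118 + 103
118 = 1 × 103 + 15
103 = 6 × 15 + 13
15 = 1 × 13 + 2
13 = 6 × 2 + 1
2 = 2 × 1 + 0
Continued fraction: [1; 1, 6, 1, 6, 2]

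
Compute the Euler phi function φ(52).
24

52 = 2^2 × 13
φ(n) = n × ∏(1 - 1/p) for each prime p dividing n
φ(52) = 52 × (1 - 1/2) × (1 - 1/13) = 24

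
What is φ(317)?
316

317 = 317
φ(n) = n × ∏(1 - 1/p) for each prime p dividing n
φ(317) = 317 × (1 - 1/317) = 316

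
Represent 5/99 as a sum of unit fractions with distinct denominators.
1/20 + 1/1980

Greedy algorithm:
5/99: ceiling(99/5) = 20, use 1/20
1/1980: ceiling(1980/1) = 1980, use 1/1980
Result: 5/99 = 1/20 + 1/1980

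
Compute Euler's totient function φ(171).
108

171 = 3^2 × 19
φ(n) = n × ∏(1 - 1/p) for each prime p dividing n
φ(171) = 171 × (1 - 1/3) × (1 - 1/19) = 108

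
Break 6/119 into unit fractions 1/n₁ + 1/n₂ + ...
1/20 + 1/2380

Greedy algorithm:
6/119: ceiling(119/6) = 20, use 1/20
1/2380: ceiling(2380/1) = 2380, use 1/2380
Result: 6/119 = 1/20 + 1/2380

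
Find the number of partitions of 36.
17977

p(n) counts ways to write n as a sum of positive integers (order ignored).
Euler's pentagonal recurrence: p(k) = p(k-1) + p(k-2) - p(k-5) - p(k-7) + p(k-12) + p(k-15) - ... (offsets j(3j∓1)/2, signs ++--, p(0)=1, p(<0)=0).
DP table for k = 0..35: p(0)=1, p(1)=1, p(2)=2, p(3)=3, p(4)=5, p(5)=7, p(6)=11, p(7)=15, p(8)=22, p(9)=30, p(10)=42, p(11)=56, p(12)=77, p(13)=101, p(14)=135, p(15)=176, p(16)=231, p(17)=297, p(18)=385, p(19)=490, p(20)=627, p(21)=792, p(22)=1002, p(23)=1255, p(24)=1575, p(25)=1958, p(26)=2436, p(27)=3010, p(28)=3718, p(29)=4565, p(30)=5604, p(31)=6842, p(32)=8349, p(33)=10143, p(34)=12310, p(35)=14883.
Final step: p(36) = p(35) + p(34) - p(31) - p(29) + p(24) + p(21) - p(14) - p(10) + p(1)
= 14883 + 12310 - 6842 - 4565 + 1575 + 792 - 135 - 42 + 1
= 17977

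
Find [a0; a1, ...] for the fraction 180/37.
[4; 1, 6, 2, 2]

Euclidean algorithm steps:
180 = 4 × 37 + 32
37 = 1 × 32 + 5
32 = 6 × 5 + 2
5 = 2 × 2 + 1
2 = 2 × 1 + 0
Continued fraction: [4; 1, 6, 2, 2]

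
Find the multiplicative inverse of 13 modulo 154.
83

gcd(13, 154) = 1, so the inverse exists.
Extended Euclidean algorithm on (154, 13):
154 = 11 × 13 + 11  ⟹  11 = (1)·154 + (-11)·13
13 = 1 × 11 + 2  ⟹  2 = (-1)·154 + (12)·13
11 = 5 × 2 + 1  ⟹  1 = (6)·154 + (-71)·13
So (-71)·13 ≡ 1 (mod 154), i.e. 13^(-1) ≡ -71 ≡ 83 (mod 154).
Check: 13 × 83 = 1079 ≡ 1 (mod 154)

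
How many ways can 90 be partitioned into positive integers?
56634173

p(n) counts ways to write n as a sum of positive integers (order ignored).
Euler's pentagonal recurrence: p(k) = p(k-1) + p(k-2) - p(k-5) - p(k-7) + p(k-12) + p(k-15) - ... (offsets j(3j∓1)/2, signs ++--, p(0)=1, p(<0)=0).
DP table for k = 0..89: p(0)=1, p(1)=1, p(2)=2, p(3)=3, p(4)=5, p(5)=7, p(6)=11, p(7)=15, p(8)=22, p(9)=30, p(10)=42, p(11)=56, p(12)=77, p(13)=101, p(14)=135, p(15)=176, p(16)=231, p(17)=297, p(18)=385, p(19)=490, p(20)=627, p(21)=792, p(22)=1002, p(23)=1255, p(24)=1575, p(25)=1958, p(26)=2436, p(27)=3010, p(28)=3718, p(29)=4565, p(30)=5604, p(31)=6842, p(32)=8349, p(33)=10143, p(34)=12310, p(35)=14883, p(36)=17977, p(37)=21637, p(38)=26015, p(39)=31185, p(40)=37338, p(41)=44583, p(42)=53174, p(43)=63261, p(44)=75175, p(45)=89134, p(46)=105558, p(47)=124754, p(48)=147273, p(49)=173525, p(50)=204226, p(51)=239943, p(52)=281589, p(53)=329931, p(54)=386155, p(55)=451276, p(56)=526823, p(57)=614154, p(58)=715220, p(59)=831820, p(60)=966467, p(61)=1121505, p(62)=1300156, p(63)=1505499, p(64)=1741630, p(65)=2012558, p(66)=2323520, p(67)=2679689, p(68)=3087735, p(69)=3554345, p(70)=4087968, p(71)=4697205, p(72)=5392783, p(73)=6185689, p(74)=7089500, p(75)=8118264, p(76)=9289091, p(77)=10619863, p(78)=12132164, p(79)=13848650, p(80)=15796476, p(81)=18004327, p(82)=20506255, p(83)=23338469, p(84)=26543660, p(85)=30167357, p(86)=34262962, p(87)=38887673, p(88)=44108109, p(89)=49995925.
Final step: p(90) = p(89) + p(88) - p(85) - p(83) + p(78) + p(75) - p(68) - p(64) + p(55) + p(50) - p(39) - p(33) + p(20) + p(13)
= 49995925 + 44108109 - 30167357 - 23338469 + 12132164 + 8118264 - 3087735 - 1741630 + 451276 + 204226 - 31185 - 10143 + 627 + 101
= 56634173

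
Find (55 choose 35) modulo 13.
0

Using Lucas' theorem:
Write n=55 and k=35 in base 13:
n in base 13: [4, 3]
k in base 13: [2, 9]
C(55,35) mod 13 = ∏ C(n_i, k_i) mod 13
Digit binomials (mod 13): C(4,2) = 6; C(3,9) = 0 (k_i > n_i)
Product: 6 × 0 = 0 ≡ 0 (mod 13)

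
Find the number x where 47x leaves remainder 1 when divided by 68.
55

gcd(47, 68) = 1, so the inverse exists.
Extended Euclidean algorithm on (68, 47):
68 = 1 × 47 + 21  ⟹  21 = (1)·68 + (-1)·47
47 = 2 × 21 + 5  ⟹  5 = (-2)·68 + (3)·47
21 = 4 × 5 + 1  ⟹  1 = (9)·68 + (-13)·47
So (-13)·47 ≡ 1 (mod 68), i.e. 47^(-1) ≡ -13 ≡ 55 (mod 68).
Check: 47 × 55 = 2585 ≡ 1 (mod 68)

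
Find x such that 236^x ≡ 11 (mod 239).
148

Baby-step giant-step with step n = ⌈√239⌉ = 16.
Baby steps 236^j mod 239 (j:value) for j=0..15: 0:1, 1:236, 2:9, 3:212, 4:81, 5:235, 6:12, 7:203, 8:108, 9:154, 10:16, 11:191, 12:144, 13:46, 14:101, 15:175.
Giant-step multiplier: 236^(-16) ≡ 236^(238-16) = 236^222 ≡ 61 (mod 239).
Giant steps γ_i = 11·61^i mod 239: γ_0=11, γ_1=193, γ_2=62, γ_3=197, γ_4=67, γ_5=24, γ_6=30, γ_7=157, γ_8=17, γ_9=81 (in table at j=4).
x = i·n + j = 9·16 + 4 = 148.
Check: 236^148 ≡ 11 (mod 239).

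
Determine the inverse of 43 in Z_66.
43

gcd(43, 66) = 1, so the inverse exists.
Extended Euclidean algorithm on (66, 43):
66 = 1 × 43 + 23  ⟹  23 = (1)·66 + (-1)·43
43 = 1 × 23 + 20  ⟹  20 = (-1)·66 + (2)·43
23 = 1 × 20 + 3  ⟹  3 = (2)·66 + (-3)·43
20 = 6 × 3 + 2  ⟹  2 = (-13)·66 + (20)·43
3 = 1 × 2 + 1  ⟹  1 = (15)·66 + (-23)·43
So (-23)·43 ≡ 1 (mod 66), i.e. 43^(-1) ≡ -23 ≡ 43 (mod 66).
Check: 43 × 43 = 1849 ≡ 1 (mod 66)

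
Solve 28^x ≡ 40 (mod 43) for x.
38

Baby-step giant-step with step n = ⌈√43⌉ = 7.
Baby steps 28^j mod 43 (j:value) for j=0..6: 0:1, 1:28, 2:10, 3:22, 4:14, 5:5, 6:11.
Giant-step multiplier: 28^(-7) ≡ 28^(42-7) = 28^35 ≡ 37 (mod 43).
Giant steps γ_i = 40·37^i mod 43: γ_0=40, γ_1=18, γ_2=21, γ_3=3, γ_4=25, γ_5=22 (in table at j=3).
x = i·n + j = 5·7 + 3 = 38.
Check: 28^38 ≡ 40 (mod 43).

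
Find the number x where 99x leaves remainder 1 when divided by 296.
3

gcd(99, 296) = 1, so the inverse exists.
Extended Euclidean algorithm on (296, 99):
296 = 2 × 99 + 98  ⟹  98 = (1)·296 + (-2)·99
99 = 1 × 98 + 1  ⟹  1 = (-1)·296 + (3)·99
So (3)·99 ≡ 1 (mod 296), i.e. 99^(-1) ≡ 3 (mod 296).
Check: 99 × 3 = 297 ≡ 1 (mod 296)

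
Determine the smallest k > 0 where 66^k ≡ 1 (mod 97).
48

97 is prime, so ord(66) divides φ(97) = 96.
Divisors of 96: 1, 2, 3, 4, 6, 8, 12, 16, 24, 32, 48, 96.
Repeated squaring: 66^1 ≡ 66, 66^2 ≡ 88, 66^4 ≡ 81, 66^8 ≡ 62, 66^16 ≡ 61, 66^32 ≡ 35, 66^64 ≡ 61 (mod 97).
Test 66^d mod 97 for each divisor d in increasing order:
66^1 ≡ 66
66^2 ≡ 88
66^3 = 66^2·66^1 ≡ 85
66^4 ≡ 81
66^6 = 66^4·66^2 ≡ 47
66^8 ≡ 62
66^12 = 66^8·66^4 ≡ 75
66^16 ≡ 61
66^24 = 66^16·66^8 ≡ 96
66^32 ≡ 35
66^48 = 66^32·66^16 ≡ 1  ← first divisor giving 1
The order is 48.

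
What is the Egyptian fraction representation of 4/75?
1/19 + 1/1425

Greedy algorithm:
4/75: ceiling(75/4) = 19, use 1/19
1/1425: ceiling(1425/1) = 1425, use 1/1425
Result: 4/75 = 1/19 + 1/1425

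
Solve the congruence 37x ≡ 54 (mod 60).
x ≡ 42 (mod 60)

gcd(37, 60) = 1, which divides 54, so solutions exist.
Find 37^(-1) mod 60 by the extended Euclidean algorithm:
60 = 1 × 37 + 23  ⟹  23 = (1)·60 + (-1)·37
37 = 1 × 23 + 14  ⟹  14 = (-1)·60 + (2)·37
23 = 1 × 14 + 9  ⟹  9 = (2)·60 + (-3)·37
14 = 1 × 9 + 5  ⟹  5 = (-3)·60 + (5)·37
9 = 1 × 5 + 4  ⟹  4 = (5)·60 + (-8)·37
5 = 1 × 4 + 1  ⟹  1 = (-8)·60 + (13)·37
So (13)·37 ≡ 1 (mod 60), i.e. 37^(-1) ≡ 13 (mod 60).
x ≡ 13 × 54 = 702 ≡ 42 (mod 60).
Check: 37 × 42 = 1554 ≡ 54 (mod 60).
Unique solution: x ≡ 42 (mod 60)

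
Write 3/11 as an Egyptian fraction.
1/4 + 1/44

Greedy algorithm:
3/11: ceiling(11/3) = 4, use 1/4
1/44: ceiling(44/1) = 44, use 1/44
Result: 3/11 = 1/4 + 1/44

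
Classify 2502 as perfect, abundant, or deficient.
abundant

Proper divisors of 2502: sum = 1 + 2 + 3 + 6 + 9 + 18 + 139 + 278 + 417 + 834 + 1251 = 2958
Since 2958 > 2502, 2502 is abundant.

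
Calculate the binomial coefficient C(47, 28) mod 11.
0

Using Lucas' theorem:
Write n=47 and k=28 in base 11:
n in base 11: [4, 3]
k in base 11: [2, 6]
C(47,28) mod 11 = ∏ C(n_i, k_i) mod 11
Digit binomials (mod 11): C(4,2) = 6; C(3,6) = 0 (k_i > n_i)
Product: 6 × 0 = 0 ≡ 0 (mod 11)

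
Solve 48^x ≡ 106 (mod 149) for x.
49

Baby-step giant-step with step n = ⌈√149⌉ = 13.
Baby steps 48^j mod 149 (j:value) for j=0..12: 0:1, 1:48, 2:69, 3:34, 4:142, 5:111, 6:113, 7:60, 8:49, 9:117, 10:103, 11:27, 12:104.
Giant-step multiplier: 48^(-13) ≡ 48^(148-13) = 48^135 ≡ 2 (mod 149).
Giant steps γ_i = 106·2^i mod 149: γ_0=106, γ_1=63, γ_2=126, γ_3=103 (in table at j=10).
x = i·n + j = 3·13 + 10 = 49.
Check: 48^49 ≡ 106 (mod 149).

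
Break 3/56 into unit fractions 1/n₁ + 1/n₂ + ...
1/19 + 1/1064

Greedy algorithm:
3/56: ceiling(56/3) = 19, use 1/19
1/1064: ceiling(1064/1) = 1064, use 1/1064
Result: 3/56 = 1/19 + 1/1064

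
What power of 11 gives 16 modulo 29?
8

Baby-step giant-step with step n = ⌈√29⌉ = 6.
Baby steps 11^j mod 29 (j:value) for j=0..5: 0:1, 1:11, 2:5, 3:26, 4:25, 5:14.
Giant-step multiplier: 11^(-6) ≡ 11^(28-6) = 11^22 ≡ 13 (mod 29).
Giant steps γ_i = 16·13^i mod 29: γ_0=16, γ_1=5 (in table at j=2).
x = i·n + j = 1·6 + 2 = 8.
Check: 11^8 ≡ 16 (mod 29).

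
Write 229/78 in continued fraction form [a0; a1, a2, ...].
[2; 1, 14, 1, 1, 2]

Euclidean algorithm steps:
229 = 2 × 78 + 73
78 = 1 × 73 + 5
73 = 14 × 5 + 3
5 = 1 × 3 + 2
3 = 1 × 2 + 1
2 = 2 × 1 + 0
Continued fraction: [2; 1, 14, 1, 1, 2]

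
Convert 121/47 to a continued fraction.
[2; 1, 1, 2, 1, 6]

Euclidean algorithm steps:
121 = 2 × 47 + 27
47 = 1 × 27 + 20
27 = 1 × 20 + 7
20 = 2 × 7 + 6
7 = 1 × 6 + 1
6 = 6 × 1 + 0
Continued fraction: [2; 1, 1, 2, 1, 6]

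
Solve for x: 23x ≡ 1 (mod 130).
17

gcd(23, 130) = 1, so the inverse exists.
Extended Euclidean algorithm on (130, 23):
130 = 5 × 23 + 15  ⟹  15 = (1)·130 + (-5)·23
23 = 1 × 15 + 8  ⟹  8 = (-1)·130 + (6)·23
15 = 1 × 8 + 7  ⟹  7 = (2)·130 + (-11)·23
8 = 1 × 7 + 1  ⟹  1 = (-3)·130 + (17)·23
So (17)·23 ≡ 1 (mod 130), i.e. 23^(-1) ≡ 17 (mod 130).
Check: 23 × 17 = 391 ≡ 1 (mod 130)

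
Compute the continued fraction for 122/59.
[2; 14, 1, 3]

Euclidean algorithm steps:
122 = 2 × 59 + 4
59 = 14 × 4 + 3
4 = 1 × 3 + 1
3 = 3 × 1 + 0
Continued fraction: [2; 14, 1, 3]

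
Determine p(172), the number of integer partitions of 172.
330495499613

p(n) counts ways to write n as a sum of positive integers (order ignored).
Euler's pentagonal recurrence: p(k) = p(k-1) + p(k-2) - p(k-5) - p(k-7) + p(k-12) + p(k-15) - ... (offsets j(3j∓1)/2, signs ++--, p(0)=1, p(<0)=0).
DP table for k = 0..171: p(0)=1, p(1)=1, p(2)=2, p(3)=3, p(4)=5, p(5)=7, p(6)=11, p(7)=15, p(8)=22, p(9)=30, p(10)=42, p(11)=56, p(12)=77, p(13)=101, p(14)=135, p(15)=176, p(16)=231, p(17)=297, p(18)=385, p(19)=490, p(20)=627, p(21)=792, p(22)=1002, p(23)=1255, p(24)=1575, p(25)=1958, p(26)=2436, p(27)=3010, p(28)=3718, p(29)=4565, p(30)=5604, p(31)=6842, p(32)=8349, p(33)=10143, p(34)=12310, p(35)=14883, p(36)=17977, p(37)=21637, p(38)=26015, p(39)=31185, p(40)=37338, p(41)=44583, p(42)=53174, p(43)=63261, p(44)=75175, p(45)=89134, p(46)=105558, p(47)=124754, p(48)=147273, p(49)=173525, p(50)=204226, p(51)=239943, p(52)=281589, p(53)=329931, p(54)=386155, p(55)=451276, p(56)=526823, p(57)=614154, p(58)=715220, p(59)=831820, p(60)=966467, p(61)=1121505, p(62)=1300156, p(63)=1505499, p(64)=1741630, p(65)=2012558, p(66)=2323520, p(67)=2679689, p(68)=3087735, p(69)=3554345, p(70)=4087968, p(71)=4697205, p(72)=5392783, p(73)=6185689, p(74)=7089500, p(75)=8118264, p(76)=9289091, p(77)=10619863, p(78)=12132164, p(79)=13848650, p(80)=15796476, p(81)=18004327, p(82)=20506255, p(83)=23338469, p(84)=26543660, p(85)=30167357, p(86)=34262962, p(87)=38887673, p(88)=44108109, p(89)=49995925, p(90)=56634173, p(91)=64112359, p(92)=72533807, p(93)=82010177, p(94)=92669720, p(95)=104651419, p(96)=118114304, p(97)=133230930, p(98)=150198136, p(99)=169229875, p(100)=190569292, p(101)=214481126, p(102)=241265379, p(103)=271248950, p(104)=304801365, p(105)=342325709, p(106)=384276336, p(107)=431149389, p(108)=483502844, p(109)=541946240, p(110)=607163746, p(111)=679903203, p(112)=761002156, p(113)=851376628, p(114)=952050665, p(115)=1064144451, p(116)=1188908248, p(117)=1327710076, p(118)=1482074143, p(119)=1653668665, p(120)=1844349560, p(121)=2056148051, p(122)=2291320912, p(123)=2552338241, p(124)=2841940500, p(125)=3163127352, p(126)=3519222692, p(127)=3913864295, p(128)=4351078600, p(129)=4835271870, p(130)=5371315400, p(131)=5964539504, p(132)=6620830889, p(133)=7346629512, p(134)=8149040695, p(135)=9035836076, p(136)=10015581680, p(137)=11097645016, p(138)=12292341831, p(139)=13610949895, p(140)=15065878135, p(141)=16670689208, p(142)=18440293320, p(143)=20390982757, p(144)=22540654445, p(145)=24908858009, p(146)=27517052599, p(147)=30388671978, p(148)=33549419497, p(149)=37027355200, p(150)=40853235313, p(151)=45060624582, p(152)=49686288421, p(153)=54770336324, p(154)=60356673280, p(155)=66493182097, p(156)=73232243759, p(157)=80630964769, p(158)=88751778802, p(159)=97662728555, p(160)=107438159466, p(161)=118159068427, p(162)=129913904637, p(163)=142798995930, p(164)=156919475295, p(165)=172389800255, p(166)=189334822579, p(167)=207890420102, p(168)=228204732751, p(169)=250438925115, p(170)=274768617130, p(171)=301384802048.
Final step: p(172) = p(171) + p(170) - p(167) - p(165) + p(160) + p(157) - p(150) - p(146) + p(137) + p(132) - p(121) - p(115) + p(102) + p(95) - p(80) - p(72) + p(55) + p(46) - p(27) - p(17)
= 301384802048 + 274768617130 - 207890420102 - 172389800255 + 107438159466 + 80630964769 - 40853235313 - 27517052599 + 11097645016 + 6620830889 - 2056148051 - 1064144451 + 241265379 + 104651419 - 15796476 - 5392783 + 451276 + 105558 - 3010 - 297
= 330495499613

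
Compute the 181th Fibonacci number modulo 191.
34

Matrix identity: Q^n = [[F_(n+1), F_n], [F_n, F_(n-1)]] with Q = [[1,1],[1,0]].
n = 181 = 10110101₂. Square-and-multiply, entries mod 191:
Q^1 = [[1,1],[1,0]]
Q^2 = (Q^1)² = [[2,1],[1,1]]
Q^5 = (Q^2)²·Q = [[8,5],[5,3]]
Q^11 = (Q^5)²·Q = [[144,89],[89,55]]
Q^22 = (Q^11)² = [[7,139],[139,59]]
Q^45 = (Q^22)²·Q = [[85,79],[79,6]]
Q^90 = (Q^45)² = [[96,122],[122,165]]
Q^181 = (Q^90)²·Q = [[170,34],[34,136]]
F_181 mod 191 = Q^181[0][1] = 34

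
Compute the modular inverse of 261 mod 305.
201

gcd(261, 305) = 1, so the inverse exists.
Extended Euclidean algorithm on (305, 261):
305 = 1 × 261 + 44  ⟹  44 = (1)·305 + (-1)·261
261 = 5 × 44 + 41  ⟹  41 = (-5)·305 + (6)·261
44 = 1 × 41 + 3  ⟹  3 = (6)·305 + (-7)·261
41 = 13 × 3 + 2  ⟹  2 = (-83)·305 + (97)·261
3 = 1 × 2 + 1  ⟹  1 = (89)·305 + (-104)·261
So (-104)·261 ≡ 1 (mod 305), i.e. 261^(-1) ≡ -104 ≡ 201 (mod 305).
Check: 261 × 201 = 52461 ≡ 1 (mod 305)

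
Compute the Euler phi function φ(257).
256

257 = 257
φ(n) = n × ∏(1 - 1/p) for each prime p dividing n
φ(257) = 257 × (1 - 1/257) = 256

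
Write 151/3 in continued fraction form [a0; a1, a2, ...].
[50; 3]

Euclidean algorithm steps:
151 = 50 × 3 + 1
3 = 3 × 1 + 0
Continued fraction: [50; 3]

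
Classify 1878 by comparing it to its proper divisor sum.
abundant

Proper divisors of 1878: sum = 1 + 2 + 3 + 6 + 313 + 626 + 939 = 1890
Since 1890 > 1878, 1878 is abundant.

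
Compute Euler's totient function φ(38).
18

38 = 2 × 19
φ(n) = n × ∏(1 - 1/p) for each prime p dividing n
φ(38) = 38 × (1 - 1/2) × (1 - 1/19) = 18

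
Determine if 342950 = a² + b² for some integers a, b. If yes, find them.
Not possible

Factorization: 342950 = 2 × 5^2 × 19^3
By Fermat: n is sum of two squares iff every prime p ≡ 3 (mod 4) appears to even power.
Prime(s) ≡ 3 (mod 4) with odd exponent: [(19, 3)]
Therefore 342950 cannot be expressed as a² + b².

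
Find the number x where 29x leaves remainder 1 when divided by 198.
41

gcd(29, 198) = 1, so the inverse exists.
Extended Euclidean algorithm on (198, 29):
198 = 6 × 29 + 24  ⟹  24 = (1)·198 + (-6)·29
29 = 1 × 24 + 5  ⟹  5 = (-1)·198 + (7)·29
24 = 4 × 5 + 4  ⟹  4 = (5)·198 + (-34)·29
5 = 1 × 4 + 1  ⟹  1 = (-6)·198 + (41)·29
So (41)·29 ≡ 1 (mod 198), i.e. 29^(-1) ≡ 41 (mod 198).
Check: 29 × 41 = 1189 ≡ 1 (mod 198)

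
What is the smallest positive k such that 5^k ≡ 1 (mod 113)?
112

113 is prime, so ord(5) divides φ(113) = 112.
Divisors of 112: 1, 2, 4, 7, 8, 14, 16, 28, 56, 112.
Repeated squaring: 5^1 ≡ 5, 5^2 ≡ 25, 5^4 ≡ 60, 5^8 ≡ 97, 5^16 ≡ 30, 5^32 ≡ 109, 5^64 ≡ 16 (mod 113).
Test 5^d mod 113 for each divisor d in increasing order:
5^1 ≡ 5
5^2 ≡ 25
5^4 ≡ 60
5^7 = 5^4·5^2·5^1 ≡ 42
5^8 ≡ 97
5^14 = 5^8·5^4·5^2 ≡ 69
5^16 ≡ 30
5^28 = 5^16·5^8·5^4 ≡ 15
5^56 = 5^32·5^16·5^8 ≡ 112
5^112 = 5^64·5^32·5^16 ≡ 1  ← first divisor giving 1
The order is 112.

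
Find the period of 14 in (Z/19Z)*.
18

19 is prime, so ord(14) divides φ(19) = 18.
Divisors of 18: 1, 2, 3, 6, 9, 18.
Repeated squaring: 14^1 ≡ 14, 14^2 ≡ 6, 14^4 ≡ 17, 14^8 ≡ 4, 14^16 ≡ 16 (mod 19).
Test 14^d mod 19 for each divisor d in increasing order:
14^1 ≡ 14
14^2 ≡ 6
14^3 = 14^2·14^1 ≡ 8
14^6 = 14^4·14^2 ≡ 7
14^9 = 14^8·14^1 ≡ 18
14^18 = 14^16·14^2 ≡ 1  ← first divisor giving 1
The order is 18.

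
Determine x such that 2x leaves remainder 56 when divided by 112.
x ≡ 28 (mod 56)

gcd(2, 112) = 2, which divides 56, so solutions exist.
Divide through by 2: x ≡ 28 (mod 56).
The coefficient of x is now 1, so x ≡ 28 (mod 56).
Check: 2 × 28 = 56 ≡ 56 (mod 112).
x ≡ 28 (mod 56), giving 2 solutions mod 112.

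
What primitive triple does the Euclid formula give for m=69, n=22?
(4277, 3036, 5245)

Euclid's formula: a = m² - n², b = 2mn, c = m² + n²
m = 69, n = 22
a = 69² - 22² = 4761 - 484 = 4277
b = 2 × 69 × 22 = 3036
c = 69² + 22² = 4761 + 484 = 5245
Verification: 4277² + 3036² = 18292729 + 9217296 = 27510025 = 5245² ✓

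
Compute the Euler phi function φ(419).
418

419 = 419
φ(n) = n × ∏(1 - 1/p) for each prime p dividing n
φ(419) = 419 × (1 - 1/419) = 418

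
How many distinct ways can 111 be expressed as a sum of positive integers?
679903203

p(n) counts ways to write n as a sum of positive integers (order ignored).
Euler's pentagonal recurrence: p(k) = p(k-1) + p(k-2) - p(k-5) - p(k-7) + p(k-12) + p(k-15) - ... (offsets j(3j∓1)/2, signs ++--, p(0)=1, p(<0)=0).
DP table for k = 0..110: p(0)=1, p(1)=1, p(2)=2, p(3)=3, p(4)=5, p(5)=7, p(6)=11, p(7)=15, p(8)=22, p(9)=30, p(10)=42, p(11)=56, p(12)=77, p(13)=101, p(14)=135, p(15)=176, p(16)=231, p(17)=297, p(18)=385, p(19)=490, p(20)=627, p(21)=792, p(22)=1002, p(23)=1255, p(24)=1575, p(25)=1958, p(26)=2436, p(27)=3010, p(28)=3718, p(29)=4565, p(30)=5604, p(31)=6842, p(32)=8349, p(33)=10143, p(34)=12310, p(35)=14883, p(36)=17977, p(37)=21637, p(38)=26015, p(39)=31185, p(40)=37338, p(41)=44583, p(42)=53174, p(43)=63261, p(44)=75175, p(45)=89134, p(46)=105558, p(47)=124754, p(48)=147273, p(49)=173525, p(50)=204226, p(51)=239943, p(52)=281589, p(53)=329931, p(54)=386155, p(55)=451276, p(56)=526823, p(57)=614154, p(58)=715220, p(59)=831820, p(60)=966467, p(61)=1121505, p(62)=1300156, p(63)=1505499, p(64)=1741630, p(65)=2012558, p(66)=2323520, p(67)=2679689, p(68)=3087735, p(69)=3554345, p(70)=4087968, p(71)=4697205, p(72)=5392783, p(73)=6185689, p(74)=7089500, p(75)=8118264, p(76)=9289091, p(77)=10619863, p(78)=12132164, p(79)=13848650, p(80)=15796476, p(81)=18004327, p(82)=20506255, p(83)=23338469, p(84)=26543660, p(85)=30167357, p(86)=34262962, p(87)=38887673, p(88)=44108109, p(89)=49995925, p(90)=56634173, p(91)=64112359, p(92)=72533807, p(93)=82010177, p(94)=92669720, p(95)=104651419, p(96)=118114304, p(97)=133230930, p(98)=150198136, p(99)=169229875, p(100)=190569292, p(101)=214481126, p(102)=241265379, p(103)=271248950, p(104)=304801365, p(105)=342325709, p(106)=384276336, p(107)=431149389, p(108)=483502844, p(109)=541946240, p(110)=607163746.
Final step: p(111) = p(110) + p(109) - p(106) - p(104) + p(99) + p(96) - p(89) - p(85) + p(76) + p(71) - p(60) - p(54) + p(41) + p(34) - p(19) - p(11)
= 607163746 + 541946240 - 384276336 - 304801365 + 169229875 + 118114304 - 49995925 - 30167357 + 9289091 + 4697205 - 966467 - 386155 + 44583 + 12310 - 490 - 56
= 679903203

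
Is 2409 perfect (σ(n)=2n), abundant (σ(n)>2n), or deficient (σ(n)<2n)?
deficient

Proper divisors of 2409: sum = 1 + 3 + 11 + 33 + 73 + 219 + 803 = 1143
Since 1143 < 2409, 2409 is deficient.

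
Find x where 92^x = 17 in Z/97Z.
41

Baby-step giant-step with step n = ⌈√97⌉ = 10.
Baby steps 92^j mod 97 (j:value) for j=0..9: 0:1, 1:92, 2:25, 3:69, 4:43, 5:76, 6:8, 7:57, 8:6, 9:67.
Giant-step multiplier: 92^(-10) ≡ 92^(96-10) = 92^86 ≡ 11 (mod 97).
Giant steps γ_i = 17·11^i mod 97: γ_0=17, γ_1=90, γ_2=20, γ_3=26, γ_4=92 (in table at j=1).
x = i·n + j = 4·10 + 1 = 41.
Check: 92^41 ≡ 17 (mod 97).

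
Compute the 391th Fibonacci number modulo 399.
328

Matrix identity: Q^n = [[F_(n+1), F_n], [F_n, F_(n-1)]] with Q = [[1,1],[1,0]].
n = 391 = 110000111₂. Square-and-multiply, entries mod 399:
Q^1 = [[1,1],[1,0]]
Q^3 = (Q^1)²·Q = [[3,2],[2,1]]
Q^6 = (Q^3)² = [[13,8],[8,5]]
Q^12 = (Q^6)² = [[233,144],[144,89]]
Q^24 = (Q^12)² = [[13,84],[84,328]]
Q^48 = (Q^24)² = [[43,315],[315,127]]
Q^97 = (Q^48)²·Q = [[211,127],[127,84]]
Q^195 = (Q^97)²·Q = [[360,2],[2,358]]
Q^391 = (Q^195)²·Q = [[168,328],[328,239]]
F_391 mod 399 = Q^391[0][1] = 328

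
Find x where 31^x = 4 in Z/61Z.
58

Baby-step giant-step with step n = ⌈√61⌉ = 8.
Baby steps 31^j mod 61 (j:value) for j=0..7: 0:1, 1:31, 2:46, 3:23, 4:42, 5:21, 6:41, 7:51.
Giant-step multiplier: 31^(-8) ≡ 31^(60-8) = 31^52 ≡ 12 (mod 61).
Giant steps γ_i = 4·12^i mod 61: γ_0=4, γ_1=48, γ_2=27, γ_3=19, γ_4=45, γ_5=52, γ_6=14, γ_7=46 (in table at j=2).
x = i·n + j = 7·8 + 2 = 58.
Check: 31^58 ≡ 4 (mod 61).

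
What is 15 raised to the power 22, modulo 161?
1

Repeated squaring. Binary of 22 = 10110.
15^1 ≡ 15 (mod 161); 15^2 ≡ 64 (mod 161); 15^4 ≡ 71 (mod 161); 15^8 ≡ 50 (mod 161); 15^16 ≡ 85 (mod 161)
15^22 = 15^2 × 15^4 × 15^16 ≡ 1 (mod 161)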